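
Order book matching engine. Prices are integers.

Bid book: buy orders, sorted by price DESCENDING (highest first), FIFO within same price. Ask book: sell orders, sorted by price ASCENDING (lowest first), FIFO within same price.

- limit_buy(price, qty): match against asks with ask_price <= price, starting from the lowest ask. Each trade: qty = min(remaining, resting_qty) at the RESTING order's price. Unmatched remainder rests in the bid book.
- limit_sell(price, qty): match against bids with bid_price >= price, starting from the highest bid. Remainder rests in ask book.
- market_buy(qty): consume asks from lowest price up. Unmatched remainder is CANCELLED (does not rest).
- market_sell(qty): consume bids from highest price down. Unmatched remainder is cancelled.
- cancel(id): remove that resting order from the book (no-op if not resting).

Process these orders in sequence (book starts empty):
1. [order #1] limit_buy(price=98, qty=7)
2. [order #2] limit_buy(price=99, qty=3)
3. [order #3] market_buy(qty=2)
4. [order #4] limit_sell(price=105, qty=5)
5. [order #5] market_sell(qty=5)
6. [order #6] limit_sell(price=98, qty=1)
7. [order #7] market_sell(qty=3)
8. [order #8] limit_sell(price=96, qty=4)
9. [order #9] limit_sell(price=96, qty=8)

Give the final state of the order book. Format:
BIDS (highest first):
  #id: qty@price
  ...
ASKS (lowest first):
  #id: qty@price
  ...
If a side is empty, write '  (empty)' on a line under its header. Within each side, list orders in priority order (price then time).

Answer: BIDS (highest first):
  (empty)
ASKS (lowest first):
  #8: 3@96
  #9: 8@96
  #4: 5@105

Derivation:
After op 1 [order #1] limit_buy(price=98, qty=7): fills=none; bids=[#1:7@98] asks=[-]
After op 2 [order #2] limit_buy(price=99, qty=3): fills=none; bids=[#2:3@99 #1:7@98] asks=[-]
After op 3 [order #3] market_buy(qty=2): fills=none; bids=[#2:3@99 #1:7@98] asks=[-]
After op 4 [order #4] limit_sell(price=105, qty=5): fills=none; bids=[#2:3@99 #1:7@98] asks=[#4:5@105]
After op 5 [order #5] market_sell(qty=5): fills=#2x#5:3@99 #1x#5:2@98; bids=[#1:5@98] asks=[#4:5@105]
After op 6 [order #6] limit_sell(price=98, qty=1): fills=#1x#6:1@98; bids=[#1:4@98] asks=[#4:5@105]
After op 7 [order #7] market_sell(qty=3): fills=#1x#7:3@98; bids=[#1:1@98] asks=[#4:5@105]
After op 8 [order #8] limit_sell(price=96, qty=4): fills=#1x#8:1@98; bids=[-] asks=[#8:3@96 #4:5@105]
After op 9 [order #9] limit_sell(price=96, qty=8): fills=none; bids=[-] asks=[#8:3@96 #9:8@96 #4:5@105]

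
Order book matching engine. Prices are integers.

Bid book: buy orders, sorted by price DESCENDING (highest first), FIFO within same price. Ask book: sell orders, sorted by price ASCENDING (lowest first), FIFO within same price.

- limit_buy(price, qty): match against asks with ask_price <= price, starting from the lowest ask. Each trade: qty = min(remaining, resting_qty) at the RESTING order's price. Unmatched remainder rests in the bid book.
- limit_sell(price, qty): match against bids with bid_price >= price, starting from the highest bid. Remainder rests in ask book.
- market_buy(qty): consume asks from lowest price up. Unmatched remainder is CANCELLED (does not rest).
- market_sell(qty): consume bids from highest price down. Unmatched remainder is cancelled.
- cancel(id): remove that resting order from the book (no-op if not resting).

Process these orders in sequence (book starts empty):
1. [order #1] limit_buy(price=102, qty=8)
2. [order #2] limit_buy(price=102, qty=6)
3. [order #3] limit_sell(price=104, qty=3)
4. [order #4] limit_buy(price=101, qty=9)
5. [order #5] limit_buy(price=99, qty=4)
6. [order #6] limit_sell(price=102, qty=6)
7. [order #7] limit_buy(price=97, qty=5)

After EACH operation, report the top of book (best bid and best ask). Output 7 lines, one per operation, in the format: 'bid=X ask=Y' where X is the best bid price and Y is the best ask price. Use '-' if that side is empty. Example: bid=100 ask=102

Answer: bid=102 ask=-
bid=102 ask=-
bid=102 ask=104
bid=102 ask=104
bid=102 ask=104
bid=102 ask=104
bid=102 ask=104

Derivation:
After op 1 [order #1] limit_buy(price=102, qty=8): fills=none; bids=[#1:8@102] asks=[-]
After op 2 [order #2] limit_buy(price=102, qty=6): fills=none; bids=[#1:8@102 #2:6@102] asks=[-]
After op 3 [order #3] limit_sell(price=104, qty=3): fills=none; bids=[#1:8@102 #2:6@102] asks=[#3:3@104]
After op 4 [order #4] limit_buy(price=101, qty=9): fills=none; bids=[#1:8@102 #2:6@102 #4:9@101] asks=[#3:3@104]
After op 5 [order #5] limit_buy(price=99, qty=4): fills=none; bids=[#1:8@102 #2:6@102 #4:9@101 #5:4@99] asks=[#3:3@104]
After op 6 [order #6] limit_sell(price=102, qty=6): fills=#1x#6:6@102; bids=[#1:2@102 #2:6@102 #4:9@101 #5:4@99] asks=[#3:3@104]
After op 7 [order #7] limit_buy(price=97, qty=5): fills=none; bids=[#1:2@102 #2:6@102 #4:9@101 #5:4@99 #7:5@97] asks=[#3:3@104]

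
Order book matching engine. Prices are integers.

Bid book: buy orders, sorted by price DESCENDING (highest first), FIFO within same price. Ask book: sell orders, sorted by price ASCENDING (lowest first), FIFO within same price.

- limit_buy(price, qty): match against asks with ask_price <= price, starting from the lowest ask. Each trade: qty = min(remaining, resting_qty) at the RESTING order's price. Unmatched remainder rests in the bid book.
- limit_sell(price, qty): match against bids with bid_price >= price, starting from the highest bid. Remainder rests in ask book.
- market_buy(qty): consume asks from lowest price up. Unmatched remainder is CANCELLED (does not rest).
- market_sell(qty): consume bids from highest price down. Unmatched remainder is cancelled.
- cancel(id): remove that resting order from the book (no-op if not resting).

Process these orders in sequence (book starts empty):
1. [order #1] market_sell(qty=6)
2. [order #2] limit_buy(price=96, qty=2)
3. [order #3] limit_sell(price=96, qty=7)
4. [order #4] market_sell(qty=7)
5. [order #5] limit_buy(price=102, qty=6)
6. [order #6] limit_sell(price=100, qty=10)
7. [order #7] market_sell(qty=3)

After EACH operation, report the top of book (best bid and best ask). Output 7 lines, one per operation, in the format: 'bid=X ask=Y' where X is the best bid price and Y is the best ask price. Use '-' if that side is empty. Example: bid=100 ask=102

After op 1 [order #1] market_sell(qty=6): fills=none; bids=[-] asks=[-]
After op 2 [order #2] limit_buy(price=96, qty=2): fills=none; bids=[#2:2@96] asks=[-]
After op 3 [order #3] limit_sell(price=96, qty=7): fills=#2x#3:2@96; bids=[-] asks=[#3:5@96]
After op 4 [order #4] market_sell(qty=7): fills=none; bids=[-] asks=[#3:5@96]
After op 5 [order #5] limit_buy(price=102, qty=6): fills=#5x#3:5@96; bids=[#5:1@102] asks=[-]
After op 6 [order #6] limit_sell(price=100, qty=10): fills=#5x#6:1@102; bids=[-] asks=[#6:9@100]
After op 7 [order #7] market_sell(qty=3): fills=none; bids=[-] asks=[#6:9@100]

Answer: bid=- ask=-
bid=96 ask=-
bid=- ask=96
bid=- ask=96
bid=102 ask=-
bid=- ask=100
bid=- ask=100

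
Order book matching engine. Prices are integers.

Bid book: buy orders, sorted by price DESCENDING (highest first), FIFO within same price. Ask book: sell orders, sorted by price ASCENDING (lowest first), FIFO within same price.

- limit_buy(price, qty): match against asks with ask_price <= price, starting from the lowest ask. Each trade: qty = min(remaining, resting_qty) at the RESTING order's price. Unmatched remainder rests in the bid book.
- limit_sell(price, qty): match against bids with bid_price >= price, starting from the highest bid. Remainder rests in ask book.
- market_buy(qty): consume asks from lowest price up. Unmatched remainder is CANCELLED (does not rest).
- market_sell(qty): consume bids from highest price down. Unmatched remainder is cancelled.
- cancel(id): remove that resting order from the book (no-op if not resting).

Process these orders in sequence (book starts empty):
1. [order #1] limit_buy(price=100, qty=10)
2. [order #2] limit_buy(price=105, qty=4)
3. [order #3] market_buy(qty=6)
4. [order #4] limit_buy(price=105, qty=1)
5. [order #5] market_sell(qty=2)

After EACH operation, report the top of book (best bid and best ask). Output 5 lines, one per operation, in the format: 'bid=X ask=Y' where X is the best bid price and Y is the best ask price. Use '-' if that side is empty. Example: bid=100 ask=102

Answer: bid=100 ask=-
bid=105 ask=-
bid=105 ask=-
bid=105 ask=-
bid=105 ask=-

Derivation:
After op 1 [order #1] limit_buy(price=100, qty=10): fills=none; bids=[#1:10@100] asks=[-]
After op 2 [order #2] limit_buy(price=105, qty=4): fills=none; bids=[#2:4@105 #1:10@100] asks=[-]
After op 3 [order #3] market_buy(qty=6): fills=none; bids=[#2:4@105 #1:10@100] asks=[-]
After op 4 [order #4] limit_buy(price=105, qty=1): fills=none; bids=[#2:4@105 #4:1@105 #1:10@100] asks=[-]
After op 5 [order #5] market_sell(qty=2): fills=#2x#5:2@105; bids=[#2:2@105 #4:1@105 #1:10@100] asks=[-]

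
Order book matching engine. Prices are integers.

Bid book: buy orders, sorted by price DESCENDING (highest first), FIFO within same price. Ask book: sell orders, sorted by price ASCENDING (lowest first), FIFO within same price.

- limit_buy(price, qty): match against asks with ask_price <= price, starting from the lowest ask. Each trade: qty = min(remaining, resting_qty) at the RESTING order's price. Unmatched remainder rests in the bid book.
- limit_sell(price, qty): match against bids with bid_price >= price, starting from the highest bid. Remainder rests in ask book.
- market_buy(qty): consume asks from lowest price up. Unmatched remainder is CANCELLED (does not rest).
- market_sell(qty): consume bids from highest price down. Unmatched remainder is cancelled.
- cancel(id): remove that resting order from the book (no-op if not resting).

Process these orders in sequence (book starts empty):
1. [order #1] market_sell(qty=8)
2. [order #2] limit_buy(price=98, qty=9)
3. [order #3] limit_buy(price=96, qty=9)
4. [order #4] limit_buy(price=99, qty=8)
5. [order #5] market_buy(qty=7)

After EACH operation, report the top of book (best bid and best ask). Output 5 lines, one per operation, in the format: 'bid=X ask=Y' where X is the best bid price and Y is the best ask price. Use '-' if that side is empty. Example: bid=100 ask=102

After op 1 [order #1] market_sell(qty=8): fills=none; bids=[-] asks=[-]
After op 2 [order #2] limit_buy(price=98, qty=9): fills=none; bids=[#2:9@98] asks=[-]
After op 3 [order #3] limit_buy(price=96, qty=9): fills=none; bids=[#2:9@98 #3:9@96] asks=[-]
After op 4 [order #4] limit_buy(price=99, qty=8): fills=none; bids=[#4:8@99 #2:9@98 #3:9@96] asks=[-]
After op 5 [order #5] market_buy(qty=7): fills=none; bids=[#4:8@99 #2:9@98 #3:9@96] asks=[-]

Answer: bid=- ask=-
bid=98 ask=-
bid=98 ask=-
bid=99 ask=-
bid=99 ask=-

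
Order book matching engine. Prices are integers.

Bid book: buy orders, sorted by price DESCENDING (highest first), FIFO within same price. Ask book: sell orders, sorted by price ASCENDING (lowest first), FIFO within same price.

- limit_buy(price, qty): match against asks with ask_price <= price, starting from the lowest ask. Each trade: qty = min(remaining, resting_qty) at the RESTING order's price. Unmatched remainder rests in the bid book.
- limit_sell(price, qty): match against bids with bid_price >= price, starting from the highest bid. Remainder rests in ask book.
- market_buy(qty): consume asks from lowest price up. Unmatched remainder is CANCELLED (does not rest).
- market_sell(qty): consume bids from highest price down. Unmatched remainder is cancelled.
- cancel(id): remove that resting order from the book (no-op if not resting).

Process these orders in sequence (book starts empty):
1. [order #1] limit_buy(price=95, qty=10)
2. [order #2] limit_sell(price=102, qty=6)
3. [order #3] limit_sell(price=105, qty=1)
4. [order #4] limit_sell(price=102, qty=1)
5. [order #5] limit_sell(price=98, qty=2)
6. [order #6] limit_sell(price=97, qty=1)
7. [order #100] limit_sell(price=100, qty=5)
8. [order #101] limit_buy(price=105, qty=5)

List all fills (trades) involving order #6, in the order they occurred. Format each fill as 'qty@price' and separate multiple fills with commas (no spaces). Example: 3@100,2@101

Answer: 1@97

Derivation:
After op 1 [order #1] limit_buy(price=95, qty=10): fills=none; bids=[#1:10@95] asks=[-]
After op 2 [order #2] limit_sell(price=102, qty=6): fills=none; bids=[#1:10@95] asks=[#2:6@102]
After op 3 [order #3] limit_sell(price=105, qty=1): fills=none; bids=[#1:10@95] asks=[#2:6@102 #3:1@105]
After op 4 [order #4] limit_sell(price=102, qty=1): fills=none; bids=[#1:10@95] asks=[#2:6@102 #4:1@102 #3:1@105]
After op 5 [order #5] limit_sell(price=98, qty=2): fills=none; bids=[#1:10@95] asks=[#5:2@98 #2:6@102 #4:1@102 #3:1@105]
After op 6 [order #6] limit_sell(price=97, qty=1): fills=none; bids=[#1:10@95] asks=[#6:1@97 #5:2@98 #2:6@102 #4:1@102 #3:1@105]
After op 7 [order #100] limit_sell(price=100, qty=5): fills=none; bids=[#1:10@95] asks=[#6:1@97 #5:2@98 #100:5@100 #2:6@102 #4:1@102 #3:1@105]
After op 8 [order #101] limit_buy(price=105, qty=5): fills=#101x#6:1@97 #101x#5:2@98 #101x#100:2@100; bids=[#1:10@95] asks=[#100:3@100 #2:6@102 #4:1@102 #3:1@105]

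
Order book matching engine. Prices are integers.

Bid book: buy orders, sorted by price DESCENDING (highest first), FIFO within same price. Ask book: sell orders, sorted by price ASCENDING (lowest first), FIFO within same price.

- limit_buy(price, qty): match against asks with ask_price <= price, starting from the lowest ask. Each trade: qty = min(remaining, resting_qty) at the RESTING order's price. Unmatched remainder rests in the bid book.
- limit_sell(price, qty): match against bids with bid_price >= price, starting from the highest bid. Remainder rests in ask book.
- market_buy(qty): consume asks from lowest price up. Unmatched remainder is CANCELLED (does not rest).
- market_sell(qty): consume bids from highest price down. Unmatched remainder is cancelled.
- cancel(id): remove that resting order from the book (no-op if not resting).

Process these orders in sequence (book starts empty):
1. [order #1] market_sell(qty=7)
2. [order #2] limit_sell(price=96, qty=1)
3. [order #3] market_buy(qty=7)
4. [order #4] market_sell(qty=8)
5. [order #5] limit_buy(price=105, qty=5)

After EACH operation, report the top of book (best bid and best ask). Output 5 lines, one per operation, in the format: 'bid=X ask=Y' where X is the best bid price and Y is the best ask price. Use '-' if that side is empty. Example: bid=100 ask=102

Answer: bid=- ask=-
bid=- ask=96
bid=- ask=-
bid=- ask=-
bid=105 ask=-

Derivation:
After op 1 [order #1] market_sell(qty=7): fills=none; bids=[-] asks=[-]
After op 2 [order #2] limit_sell(price=96, qty=1): fills=none; bids=[-] asks=[#2:1@96]
After op 3 [order #3] market_buy(qty=7): fills=#3x#2:1@96; bids=[-] asks=[-]
After op 4 [order #4] market_sell(qty=8): fills=none; bids=[-] asks=[-]
After op 5 [order #5] limit_buy(price=105, qty=5): fills=none; bids=[#5:5@105] asks=[-]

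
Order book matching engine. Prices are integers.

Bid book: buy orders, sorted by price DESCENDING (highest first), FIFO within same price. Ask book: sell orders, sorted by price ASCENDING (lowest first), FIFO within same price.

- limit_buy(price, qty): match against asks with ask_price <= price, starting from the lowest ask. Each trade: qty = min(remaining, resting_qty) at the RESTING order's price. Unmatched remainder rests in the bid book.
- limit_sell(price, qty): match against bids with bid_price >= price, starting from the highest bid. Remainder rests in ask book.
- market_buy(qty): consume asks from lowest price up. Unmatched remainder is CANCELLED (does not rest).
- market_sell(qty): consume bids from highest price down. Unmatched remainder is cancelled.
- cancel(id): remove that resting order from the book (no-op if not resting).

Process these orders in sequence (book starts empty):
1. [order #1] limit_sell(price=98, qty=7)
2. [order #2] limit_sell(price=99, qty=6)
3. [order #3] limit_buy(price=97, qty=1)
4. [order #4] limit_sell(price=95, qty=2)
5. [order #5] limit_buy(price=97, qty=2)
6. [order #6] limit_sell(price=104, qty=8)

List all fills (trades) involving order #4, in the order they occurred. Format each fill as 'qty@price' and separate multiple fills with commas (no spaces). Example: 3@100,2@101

Answer: 1@97,1@95

Derivation:
After op 1 [order #1] limit_sell(price=98, qty=7): fills=none; bids=[-] asks=[#1:7@98]
After op 2 [order #2] limit_sell(price=99, qty=6): fills=none; bids=[-] asks=[#1:7@98 #2:6@99]
After op 3 [order #3] limit_buy(price=97, qty=1): fills=none; bids=[#3:1@97] asks=[#1:7@98 #2:6@99]
After op 4 [order #4] limit_sell(price=95, qty=2): fills=#3x#4:1@97; bids=[-] asks=[#4:1@95 #1:7@98 #2:6@99]
After op 5 [order #5] limit_buy(price=97, qty=2): fills=#5x#4:1@95; bids=[#5:1@97] asks=[#1:7@98 #2:6@99]
After op 6 [order #6] limit_sell(price=104, qty=8): fills=none; bids=[#5:1@97] asks=[#1:7@98 #2:6@99 #6:8@104]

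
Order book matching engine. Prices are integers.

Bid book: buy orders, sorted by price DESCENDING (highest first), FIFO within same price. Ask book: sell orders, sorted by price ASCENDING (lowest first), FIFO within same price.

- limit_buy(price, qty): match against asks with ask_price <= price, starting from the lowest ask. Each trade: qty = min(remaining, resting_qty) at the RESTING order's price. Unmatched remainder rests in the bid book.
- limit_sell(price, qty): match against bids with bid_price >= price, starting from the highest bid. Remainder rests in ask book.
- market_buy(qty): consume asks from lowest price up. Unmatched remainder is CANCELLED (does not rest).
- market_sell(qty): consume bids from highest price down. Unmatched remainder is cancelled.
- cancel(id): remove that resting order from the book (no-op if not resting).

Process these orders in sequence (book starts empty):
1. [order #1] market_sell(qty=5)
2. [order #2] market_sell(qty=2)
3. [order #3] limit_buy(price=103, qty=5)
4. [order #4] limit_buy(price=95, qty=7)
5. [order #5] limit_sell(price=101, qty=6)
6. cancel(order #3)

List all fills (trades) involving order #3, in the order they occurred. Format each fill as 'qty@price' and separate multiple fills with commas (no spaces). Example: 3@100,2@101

After op 1 [order #1] market_sell(qty=5): fills=none; bids=[-] asks=[-]
After op 2 [order #2] market_sell(qty=2): fills=none; bids=[-] asks=[-]
After op 3 [order #3] limit_buy(price=103, qty=5): fills=none; bids=[#3:5@103] asks=[-]
After op 4 [order #4] limit_buy(price=95, qty=7): fills=none; bids=[#3:5@103 #4:7@95] asks=[-]
After op 5 [order #5] limit_sell(price=101, qty=6): fills=#3x#5:5@103; bids=[#4:7@95] asks=[#5:1@101]
After op 6 cancel(order #3): fills=none; bids=[#4:7@95] asks=[#5:1@101]

Answer: 5@103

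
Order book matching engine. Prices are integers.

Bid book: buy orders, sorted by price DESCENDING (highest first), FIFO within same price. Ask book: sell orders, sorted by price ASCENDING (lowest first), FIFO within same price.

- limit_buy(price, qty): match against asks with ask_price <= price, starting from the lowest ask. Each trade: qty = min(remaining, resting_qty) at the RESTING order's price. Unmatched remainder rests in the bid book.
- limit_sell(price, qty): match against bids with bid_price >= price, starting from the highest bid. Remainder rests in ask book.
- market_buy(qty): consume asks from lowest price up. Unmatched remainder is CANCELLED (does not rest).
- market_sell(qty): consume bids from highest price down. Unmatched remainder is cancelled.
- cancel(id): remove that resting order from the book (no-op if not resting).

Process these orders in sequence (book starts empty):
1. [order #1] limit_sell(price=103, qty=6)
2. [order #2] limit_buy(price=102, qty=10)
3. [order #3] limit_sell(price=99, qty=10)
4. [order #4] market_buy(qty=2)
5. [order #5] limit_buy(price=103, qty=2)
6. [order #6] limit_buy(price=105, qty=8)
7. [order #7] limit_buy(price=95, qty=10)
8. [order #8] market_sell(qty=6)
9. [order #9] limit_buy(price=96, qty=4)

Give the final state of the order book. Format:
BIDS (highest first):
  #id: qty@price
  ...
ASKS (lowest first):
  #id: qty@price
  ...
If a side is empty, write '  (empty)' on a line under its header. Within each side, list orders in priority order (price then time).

After op 1 [order #1] limit_sell(price=103, qty=6): fills=none; bids=[-] asks=[#1:6@103]
After op 2 [order #2] limit_buy(price=102, qty=10): fills=none; bids=[#2:10@102] asks=[#1:6@103]
After op 3 [order #3] limit_sell(price=99, qty=10): fills=#2x#3:10@102; bids=[-] asks=[#1:6@103]
After op 4 [order #4] market_buy(qty=2): fills=#4x#1:2@103; bids=[-] asks=[#1:4@103]
After op 5 [order #5] limit_buy(price=103, qty=2): fills=#5x#1:2@103; bids=[-] asks=[#1:2@103]
After op 6 [order #6] limit_buy(price=105, qty=8): fills=#6x#1:2@103; bids=[#6:6@105] asks=[-]
After op 7 [order #7] limit_buy(price=95, qty=10): fills=none; bids=[#6:6@105 #7:10@95] asks=[-]
After op 8 [order #8] market_sell(qty=6): fills=#6x#8:6@105; bids=[#7:10@95] asks=[-]
After op 9 [order #9] limit_buy(price=96, qty=4): fills=none; bids=[#9:4@96 #7:10@95] asks=[-]

Answer: BIDS (highest first):
  #9: 4@96
  #7: 10@95
ASKS (lowest first):
  (empty)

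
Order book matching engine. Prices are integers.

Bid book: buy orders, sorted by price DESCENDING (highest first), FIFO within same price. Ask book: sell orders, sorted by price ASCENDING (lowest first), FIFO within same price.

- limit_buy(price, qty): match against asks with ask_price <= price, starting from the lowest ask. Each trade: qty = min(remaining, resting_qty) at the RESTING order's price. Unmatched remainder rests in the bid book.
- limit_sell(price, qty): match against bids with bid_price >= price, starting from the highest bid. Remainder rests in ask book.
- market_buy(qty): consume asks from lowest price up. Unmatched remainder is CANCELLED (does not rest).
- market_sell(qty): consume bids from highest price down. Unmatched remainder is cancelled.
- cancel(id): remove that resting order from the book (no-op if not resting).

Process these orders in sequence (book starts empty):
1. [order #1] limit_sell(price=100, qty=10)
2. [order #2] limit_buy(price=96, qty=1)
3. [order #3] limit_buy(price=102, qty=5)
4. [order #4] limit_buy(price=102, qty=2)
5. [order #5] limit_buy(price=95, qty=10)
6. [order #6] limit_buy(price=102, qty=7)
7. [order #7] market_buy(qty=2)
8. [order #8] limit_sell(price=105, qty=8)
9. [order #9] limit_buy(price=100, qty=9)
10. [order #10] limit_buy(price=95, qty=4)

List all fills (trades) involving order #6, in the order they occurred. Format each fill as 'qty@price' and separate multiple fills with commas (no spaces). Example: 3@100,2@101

Answer: 3@100

Derivation:
After op 1 [order #1] limit_sell(price=100, qty=10): fills=none; bids=[-] asks=[#1:10@100]
After op 2 [order #2] limit_buy(price=96, qty=1): fills=none; bids=[#2:1@96] asks=[#1:10@100]
After op 3 [order #3] limit_buy(price=102, qty=5): fills=#3x#1:5@100; bids=[#2:1@96] asks=[#1:5@100]
After op 4 [order #4] limit_buy(price=102, qty=2): fills=#4x#1:2@100; bids=[#2:1@96] asks=[#1:3@100]
After op 5 [order #5] limit_buy(price=95, qty=10): fills=none; bids=[#2:1@96 #5:10@95] asks=[#1:3@100]
After op 6 [order #6] limit_buy(price=102, qty=7): fills=#6x#1:3@100; bids=[#6:4@102 #2:1@96 #5:10@95] asks=[-]
After op 7 [order #7] market_buy(qty=2): fills=none; bids=[#6:4@102 #2:1@96 #5:10@95] asks=[-]
After op 8 [order #8] limit_sell(price=105, qty=8): fills=none; bids=[#6:4@102 #2:1@96 #5:10@95] asks=[#8:8@105]
After op 9 [order #9] limit_buy(price=100, qty=9): fills=none; bids=[#6:4@102 #9:9@100 #2:1@96 #5:10@95] asks=[#8:8@105]
After op 10 [order #10] limit_buy(price=95, qty=4): fills=none; bids=[#6:4@102 #9:9@100 #2:1@96 #5:10@95 #10:4@95] asks=[#8:8@105]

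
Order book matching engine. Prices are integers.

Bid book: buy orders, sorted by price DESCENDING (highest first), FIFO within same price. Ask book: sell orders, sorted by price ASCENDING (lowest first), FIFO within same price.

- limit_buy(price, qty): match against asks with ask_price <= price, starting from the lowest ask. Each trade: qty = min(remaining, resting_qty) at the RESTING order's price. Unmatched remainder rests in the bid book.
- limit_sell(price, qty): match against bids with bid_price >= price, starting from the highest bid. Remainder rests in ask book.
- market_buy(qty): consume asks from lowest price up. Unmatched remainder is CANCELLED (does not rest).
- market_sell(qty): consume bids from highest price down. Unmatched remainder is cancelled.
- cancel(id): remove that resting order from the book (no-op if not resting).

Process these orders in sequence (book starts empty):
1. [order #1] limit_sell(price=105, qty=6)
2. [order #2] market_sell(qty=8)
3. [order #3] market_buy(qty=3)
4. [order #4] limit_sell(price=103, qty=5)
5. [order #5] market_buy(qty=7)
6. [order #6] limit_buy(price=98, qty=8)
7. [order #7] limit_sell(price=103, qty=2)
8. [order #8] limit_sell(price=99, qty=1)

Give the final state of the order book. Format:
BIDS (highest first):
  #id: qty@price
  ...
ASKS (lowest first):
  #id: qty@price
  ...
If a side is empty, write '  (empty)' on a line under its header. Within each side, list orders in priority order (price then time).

After op 1 [order #1] limit_sell(price=105, qty=6): fills=none; bids=[-] asks=[#1:6@105]
After op 2 [order #2] market_sell(qty=8): fills=none; bids=[-] asks=[#1:6@105]
After op 3 [order #3] market_buy(qty=3): fills=#3x#1:3@105; bids=[-] asks=[#1:3@105]
After op 4 [order #4] limit_sell(price=103, qty=5): fills=none; bids=[-] asks=[#4:5@103 #1:3@105]
After op 5 [order #5] market_buy(qty=7): fills=#5x#4:5@103 #5x#1:2@105; bids=[-] asks=[#1:1@105]
After op 6 [order #6] limit_buy(price=98, qty=8): fills=none; bids=[#6:8@98] asks=[#1:1@105]
After op 7 [order #7] limit_sell(price=103, qty=2): fills=none; bids=[#6:8@98] asks=[#7:2@103 #1:1@105]
After op 8 [order #8] limit_sell(price=99, qty=1): fills=none; bids=[#6:8@98] asks=[#8:1@99 #7:2@103 #1:1@105]

Answer: BIDS (highest first):
  #6: 8@98
ASKS (lowest first):
  #8: 1@99
  #7: 2@103
  #1: 1@105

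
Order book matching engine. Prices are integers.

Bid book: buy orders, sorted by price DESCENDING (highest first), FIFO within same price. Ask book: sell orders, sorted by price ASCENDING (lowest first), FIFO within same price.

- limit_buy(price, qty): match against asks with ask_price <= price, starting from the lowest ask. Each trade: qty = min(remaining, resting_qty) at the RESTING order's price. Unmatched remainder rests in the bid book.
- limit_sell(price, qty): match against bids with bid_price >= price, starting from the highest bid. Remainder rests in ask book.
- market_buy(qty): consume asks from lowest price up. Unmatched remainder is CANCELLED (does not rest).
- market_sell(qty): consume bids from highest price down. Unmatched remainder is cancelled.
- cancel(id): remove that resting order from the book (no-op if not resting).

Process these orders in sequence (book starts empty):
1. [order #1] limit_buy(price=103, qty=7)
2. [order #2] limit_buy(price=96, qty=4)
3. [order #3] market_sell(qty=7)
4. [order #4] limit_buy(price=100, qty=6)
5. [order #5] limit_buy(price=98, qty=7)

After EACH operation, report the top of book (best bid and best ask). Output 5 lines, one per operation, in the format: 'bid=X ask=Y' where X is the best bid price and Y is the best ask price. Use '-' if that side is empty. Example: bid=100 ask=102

Answer: bid=103 ask=-
bid=103 ask=-
bid=96 ask=-
bid=100 ask=-
bid=100 ask=-

Derivation:
After op 1 [order #1] limit_buy(price=103, qty=7): fills=none; bids=[#1:7@103] asks=[-]
After op 2 [order #2] limit_buy(price=96, qty=4): fills=none; bids=[#1:7@103 #2:4@96] asks=[-]
After op 3 [order #3] market_sell(qty=7): fills=#1x#3:7@103; bids=[#2:4@96] asks=[-]
After op 4 [order #4] limit_buy(price=100, qty=6): fills=none; bids=[#4:6@100 #2:4@96] asks=[-]
After op 5 [order #5] limit_buy(price=98, qty=7): fills=none; bids=[#4:6@100 #5:7@98 #2:4@96] asks=[-]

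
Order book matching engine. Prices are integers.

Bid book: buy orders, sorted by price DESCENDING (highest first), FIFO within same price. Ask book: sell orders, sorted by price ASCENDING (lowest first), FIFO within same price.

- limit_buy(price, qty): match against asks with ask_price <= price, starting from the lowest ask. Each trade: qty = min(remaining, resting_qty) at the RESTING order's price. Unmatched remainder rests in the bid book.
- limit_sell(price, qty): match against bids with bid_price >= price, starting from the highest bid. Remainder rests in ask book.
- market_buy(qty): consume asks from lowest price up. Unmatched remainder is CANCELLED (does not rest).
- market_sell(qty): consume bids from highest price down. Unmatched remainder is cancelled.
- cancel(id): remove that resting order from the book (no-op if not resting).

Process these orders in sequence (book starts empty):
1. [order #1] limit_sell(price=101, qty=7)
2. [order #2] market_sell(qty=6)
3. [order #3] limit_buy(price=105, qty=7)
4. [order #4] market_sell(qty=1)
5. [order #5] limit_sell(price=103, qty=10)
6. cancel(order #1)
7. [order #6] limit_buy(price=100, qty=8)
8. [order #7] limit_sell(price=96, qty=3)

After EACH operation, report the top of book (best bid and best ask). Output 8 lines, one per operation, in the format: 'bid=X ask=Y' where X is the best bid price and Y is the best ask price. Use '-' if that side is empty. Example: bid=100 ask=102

Answer: bid=- ask=101
bid=- ask=101
bid=- ask=-
bid=- ask=-
bid=- ask=103
bid=- ask=103
bid=100 ask=103
bid=100 ask=103

Derivation:
After op 1 [order #1] limit_sell(price=101, qty=7): fills=none; bids=[-] asks=[#1:7@101]
After op 2 [order #2] market_sell(qty=6): fills=none; bids=[-] asks=[#1:7@101]
After op 3 [order #3] limit_buy(price=105, qty=7): fills=#3x#1:7@101; bids=[-] asks=[-]
After op 4 [order #4] market_sell(qty=1): fills=none; bids=[-] asks=[-]
After op 5 [order #5] limit_sell(price=103, qty=10): fills=none; bids=[-] asks=[#5:10@103]
After op 6 cancel(order #1): fills=none; bids=[-] asks=[#5:10@103]
After op 7 [order #6] limit_buy(price=100, qty=8): fills=none; bids=[#6:8@100] asks=[#5:10@103]
After op 8 [order #7] limit_sell(price=96, qty=3): fills=#6x#7:3@100; bids=[#6:5@100] asks=[#5:10@103]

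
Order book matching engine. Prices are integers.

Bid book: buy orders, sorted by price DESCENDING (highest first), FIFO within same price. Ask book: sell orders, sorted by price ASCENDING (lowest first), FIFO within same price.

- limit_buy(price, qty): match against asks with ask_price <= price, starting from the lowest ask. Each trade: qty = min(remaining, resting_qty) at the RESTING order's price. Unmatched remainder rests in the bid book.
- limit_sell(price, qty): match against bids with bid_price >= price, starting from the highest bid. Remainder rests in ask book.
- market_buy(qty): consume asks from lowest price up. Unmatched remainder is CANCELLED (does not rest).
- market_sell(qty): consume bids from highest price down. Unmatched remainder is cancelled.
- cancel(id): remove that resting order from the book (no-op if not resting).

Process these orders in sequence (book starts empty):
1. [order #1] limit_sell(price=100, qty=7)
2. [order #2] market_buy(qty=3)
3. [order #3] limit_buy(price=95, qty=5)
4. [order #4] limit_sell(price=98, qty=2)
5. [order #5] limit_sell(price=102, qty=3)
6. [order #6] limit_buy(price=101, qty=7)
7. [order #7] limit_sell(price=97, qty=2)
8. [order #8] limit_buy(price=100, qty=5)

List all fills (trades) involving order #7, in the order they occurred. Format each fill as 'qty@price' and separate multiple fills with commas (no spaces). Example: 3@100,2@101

After op 1 [order #1] limit_sell(price=100, qty=7): fills=none; bids=[-] asks=[#1:7@100]
After op 2 [order #2] market_buy(qty=3): fills=#2x#1:3@100; bids=[-] asks=[#1:4@100]
After op 3 [order #3] limit_buy(price=95, qty=5): fills=none; bids=[#3:5@95] asks=[#1:4@100]
After op 4 [order #4] limit_sell(price=98, qty=2): fills=none; bids=[#3:5@95] asks=[#4:2@98 #1:4@100]
After op 5 [order #5] limit_sell(price=102, qty=3): fills=none; bids=[#3:5@95] asks=[#4:2@98 #1:4@100 #5:3@102]
After op 6 [order #6] limit_buy(price=101, qty=7): fills=#6x#4:2@98 #6x#1:4@100; bids=[#6:1@101 #3:5@95] asks=[#5:3@102]
After op 7 [order #7] limit_sell(price=97, qty=2): fills=#6x#7:1@101; bids=[#3:5@95] asks=[#7:1@97 #5:3@102]
After op 8 [order #8] limit_buy(price=100, qty=5): fills=#8x#7:1@97; bids=[#8:4@100 #3:5@95] asks=[#5:3@102]

Answer: 1@101,1@97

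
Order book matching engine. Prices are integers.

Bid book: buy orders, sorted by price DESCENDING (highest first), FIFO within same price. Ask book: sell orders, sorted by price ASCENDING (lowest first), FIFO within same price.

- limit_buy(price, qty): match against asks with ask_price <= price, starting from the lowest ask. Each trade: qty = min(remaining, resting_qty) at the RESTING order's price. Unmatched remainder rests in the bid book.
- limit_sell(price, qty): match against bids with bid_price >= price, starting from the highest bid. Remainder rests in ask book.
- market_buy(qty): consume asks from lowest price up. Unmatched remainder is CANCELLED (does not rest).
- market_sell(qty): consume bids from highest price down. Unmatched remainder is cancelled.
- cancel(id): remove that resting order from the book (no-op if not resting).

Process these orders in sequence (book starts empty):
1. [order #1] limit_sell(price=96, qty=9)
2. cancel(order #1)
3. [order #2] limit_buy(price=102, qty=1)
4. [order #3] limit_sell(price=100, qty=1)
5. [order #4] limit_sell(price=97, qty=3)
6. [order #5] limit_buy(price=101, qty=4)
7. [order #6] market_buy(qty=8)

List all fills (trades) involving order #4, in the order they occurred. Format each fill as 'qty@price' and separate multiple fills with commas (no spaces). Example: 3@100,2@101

After op 1 [order #1] limit_sell(price=96, qty=9): fills=none; bids=[-] asks=[#1:9@96]
After op 2 cancel(order #1): fills=none; bids=[-] asks=[-]
After op 3 [order #2] limit_buy(price=102, qty=1): fills=none; bids=[#2:1@102] asks=[-]
After op 4 [order #3] limit_sell(price=100, qty=1): fills=#2x#3:1@102; bids=[-] asks=[-]
After op 5 [order #4] limit_sell(price=97, qty=3): fills=none; bids=[-] asks=[#4:3@97]
After op 6 [order #5] limit_buy(price=101, qty=4): fills=#5x#4:3@97; bids=[#5:1@101] asks=[-]
After op 7 [order #6] market_buy(qty=8): fills=none; bids=[#5:1@101] asks=[-]

Answer: 3@97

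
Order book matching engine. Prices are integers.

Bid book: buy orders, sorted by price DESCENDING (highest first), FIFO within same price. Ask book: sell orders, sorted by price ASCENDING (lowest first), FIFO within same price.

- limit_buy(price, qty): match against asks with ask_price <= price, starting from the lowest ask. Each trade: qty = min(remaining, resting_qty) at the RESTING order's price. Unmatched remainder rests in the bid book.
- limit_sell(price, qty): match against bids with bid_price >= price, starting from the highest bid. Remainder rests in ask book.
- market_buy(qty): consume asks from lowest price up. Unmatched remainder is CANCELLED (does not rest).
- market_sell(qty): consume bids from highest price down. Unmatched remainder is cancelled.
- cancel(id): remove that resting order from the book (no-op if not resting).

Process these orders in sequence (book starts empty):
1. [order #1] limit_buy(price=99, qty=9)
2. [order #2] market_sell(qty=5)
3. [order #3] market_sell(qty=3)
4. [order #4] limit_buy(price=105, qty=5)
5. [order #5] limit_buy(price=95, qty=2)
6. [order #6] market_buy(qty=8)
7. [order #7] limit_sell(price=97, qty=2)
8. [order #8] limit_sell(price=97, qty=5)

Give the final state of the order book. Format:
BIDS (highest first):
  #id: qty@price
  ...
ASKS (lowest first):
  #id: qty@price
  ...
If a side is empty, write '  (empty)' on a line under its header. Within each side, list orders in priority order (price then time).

Answer: BIDS (highest first):
  #5: 2@95
ASKS (lowest first):
  #8: 1@97

Derivation:
After op 1 [order #1] limit_buy(price=99, qty=9): fills=none; bids=[#1:9@99] asks=[-]
After op 2 [order #2] market_sell(qty=5): fills=#1x#2:5@99; bids=[#1:4@99] asks=[-]
After op 3 [order #3] market_sell(qty=3): fills=#1x#3:3@99; bids=[#1:1@99] asks=[-]
After op 4 [order #4] limit_buy(price=105, qty=5): fills=none; bids=[#4:5@105 #1:1@99] asks=[-]
After op 5 [order #5] limit_buy(price=95, qty=2): fills=none; bids=[#4:5@105 #1:1@99 #5:2@95] asks=[-]
After op 6 [order #6] market_buy(qty=8): fills=none; bids=[#4:5@105 #1:1@99 #5:2@95] asks=[-]
After op 7 [order #7] limit_sell(price=97, qty=2): fills=#4x#7:2@105; bids=[#4:3@105 #1:1@99 #5:2@95] asks=[-]
After op 8 [order #8] limit_sell(price=97, qty=5): fills=#4x#8:3@105 #1x#8:1@99; bids=[#5:2@95] asks=[#8:1@97]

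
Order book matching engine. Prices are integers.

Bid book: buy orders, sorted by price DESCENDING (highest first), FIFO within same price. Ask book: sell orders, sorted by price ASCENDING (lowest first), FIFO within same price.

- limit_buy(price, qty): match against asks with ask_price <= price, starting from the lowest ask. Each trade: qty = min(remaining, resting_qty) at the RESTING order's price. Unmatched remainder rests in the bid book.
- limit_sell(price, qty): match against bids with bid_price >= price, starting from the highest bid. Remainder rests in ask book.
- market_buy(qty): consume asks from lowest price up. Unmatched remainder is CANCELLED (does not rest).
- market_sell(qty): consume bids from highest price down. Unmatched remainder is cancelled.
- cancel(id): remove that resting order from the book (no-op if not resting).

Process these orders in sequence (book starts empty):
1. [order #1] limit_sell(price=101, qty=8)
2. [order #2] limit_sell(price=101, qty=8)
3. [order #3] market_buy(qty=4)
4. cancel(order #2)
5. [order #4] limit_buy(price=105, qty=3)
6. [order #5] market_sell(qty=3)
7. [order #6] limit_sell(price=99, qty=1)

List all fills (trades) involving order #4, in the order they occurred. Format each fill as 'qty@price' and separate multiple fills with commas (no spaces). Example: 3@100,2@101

Answer: 3@101

Derivation:
After op 1 [order #1] limit_sell(price=101, qty=8): fills=none; bids=[-] asks=[#1:8@101]
After op 2 [order #2] limit_sell(price=101, qty=8): fills=none; bids=[-] asks=[#1:8@101 #2:8@101]
After op 3 [order #3] market_buy(qty=4): fills=#3x#1:4@101; bids=[-] asks=[#1:4@101 #2:8@101]
After op 4 cancel(order #2): fills=none; bids=[-] asks=[#1:4@101]
After op 5 [order #4] limit_buy(price=105, qty=3): fills=#4x#1:3@101; bids=[-] asks=[#1:1@101]
After op 6 [order #5] market_sell(qty=3): fills=none; bids=[-] asks=[#1:1@101]
After op 7 [order #6] limit_sell(price=99, qty=1): fills=none; bids=[-] asks=[#6:1@99 #1:1@101]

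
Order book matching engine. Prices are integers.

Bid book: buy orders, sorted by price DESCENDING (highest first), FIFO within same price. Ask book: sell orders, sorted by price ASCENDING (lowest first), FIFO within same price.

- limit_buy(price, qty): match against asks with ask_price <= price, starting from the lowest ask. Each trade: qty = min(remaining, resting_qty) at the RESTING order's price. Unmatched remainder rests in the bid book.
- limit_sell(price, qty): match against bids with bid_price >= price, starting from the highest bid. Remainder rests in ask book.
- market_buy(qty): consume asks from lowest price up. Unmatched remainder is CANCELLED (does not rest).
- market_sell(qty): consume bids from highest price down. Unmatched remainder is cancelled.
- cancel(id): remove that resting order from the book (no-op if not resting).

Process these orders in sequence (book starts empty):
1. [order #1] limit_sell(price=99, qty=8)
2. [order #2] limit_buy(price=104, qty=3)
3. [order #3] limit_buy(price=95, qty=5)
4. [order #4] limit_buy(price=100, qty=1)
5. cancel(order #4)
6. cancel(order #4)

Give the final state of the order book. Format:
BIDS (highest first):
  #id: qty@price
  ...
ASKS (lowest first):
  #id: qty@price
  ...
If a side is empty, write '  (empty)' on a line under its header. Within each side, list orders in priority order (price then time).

After op 1 [order #1] limit_sell(price=99, qty=8): fills=none; bids=[-] asks=[#1:8@99]
After op 2 [order #2] limit_buy(price=104, qty=3): fills=#2x#1:3@99; bids=[-] asks=[#1:5@99]
After op 3 [order #3] limit_buy(price=95, qty=5): fills=none; bids=[#3:5@95] asks=[#1:5@99]
After op 4 [order #4] limit_buy(price=100, qty=1): fills=#4x#1:1@99; bids=[#3:5@95] asks=[#1:4@99]
After op 5 cancel(order #4): fills=none; bids=[#3:5@95] asks=[#1:4@99]
After op 6 cancel(order #4): fills=none; bids=[#3:5@95] asks=[#1:4@99]

Answer: BIDS (highest first):
  #3: 5@95
ASKS (lowest first):
  #1: 4@99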